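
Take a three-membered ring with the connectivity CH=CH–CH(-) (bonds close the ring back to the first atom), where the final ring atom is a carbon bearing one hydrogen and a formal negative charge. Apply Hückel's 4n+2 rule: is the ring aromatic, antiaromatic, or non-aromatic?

Antiaromatic

All ring atoms are sp² and supply a p orbital to the ring (every atom in a ring double bond is sp² and brings one electron to the p orbital; the carbanion's lone pair occupies the p orbital); the conjugation is uninterrupted.
Tallying contributions gives 1 × 2 = 2 from the double-bond unit + 2 from the CH(-) atom = 4.
A 4n π count (4, n = 1) in a planar conjugated ring means antiaromatic.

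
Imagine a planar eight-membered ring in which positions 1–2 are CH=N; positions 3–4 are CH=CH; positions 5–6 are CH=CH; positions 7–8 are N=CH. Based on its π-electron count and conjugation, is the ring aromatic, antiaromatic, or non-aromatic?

Antiaromatic

Every ring atom contributes a p orbital perpendicular to the ring (each doubly-bonded ring atom is sp² with one p-orbital electron; each sp² =N– keeps its lone pair in-plane and puts one electron into the π system), so the π system is cyclic and fully conjugated.
Tallying contributions gives 4 × 2 = 8 from the 4 double-bond units.
With 8 = 4·2 π electrons, Hückel's rule classifies the planar ring as antiaromatic.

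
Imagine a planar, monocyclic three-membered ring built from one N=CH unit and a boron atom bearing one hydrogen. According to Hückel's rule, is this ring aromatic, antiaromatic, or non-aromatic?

Every ring atom contributes a p orbital perpendicular to the ring (each doubly-bonded ring atom is sp² with one p-orbital electron; the doubly-bonded nitrogens are pyridine-type — their lone pairs lie in the ring plane, leaving one electron in the p orbital; the boron has an empty p orbital), so the π system is cyclic and fully conjugated.
π-electron count: 1 × 2 = 2 from the double-bond unit + 0 from the BH atom = 2.
That gives a 4n+2 count (2, n = 0).

Aromatic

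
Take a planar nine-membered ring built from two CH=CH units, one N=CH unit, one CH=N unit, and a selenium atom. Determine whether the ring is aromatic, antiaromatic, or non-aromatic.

Aromatic

All ring atoms are sp² and supply a p orbital to the ring (every atom in a ring double bond is sp² and brings one electron to the p orbital; the doubly-bonded nitrogens are pyridine-type — their lone pairs lie in the ring plane, leaving one electron in the p orbital; the selenium donates one lone pair from its p orbital); the conjugation is uninterrupted.
π-electron count: 4 × 2 = 8 from the double-bond units + 2 from the Se atom = 10.
That gives a 4n+2 count (10, n = 2).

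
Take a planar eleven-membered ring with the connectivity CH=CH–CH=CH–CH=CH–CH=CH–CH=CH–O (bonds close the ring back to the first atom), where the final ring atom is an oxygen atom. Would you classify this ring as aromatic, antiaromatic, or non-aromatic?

Antiaromatic

Every ring atom contributes a p orbital perpendicular to the ring (the double-bond atoms are sp², each contributing one p electron; the oxygen donates one lone pair from its p orbital), so the π system is cyclic and fully conjugated.
π-electron count: 5 × 2 = 10 from the double-bond units + 2 from the O atom = 12.
A 4n π count (12, n = 3) in a planar conjugated ring means antiaromatic.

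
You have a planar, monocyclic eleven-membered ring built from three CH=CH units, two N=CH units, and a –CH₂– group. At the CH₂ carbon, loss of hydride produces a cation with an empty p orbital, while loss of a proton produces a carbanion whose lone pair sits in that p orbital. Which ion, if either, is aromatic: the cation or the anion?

In either ion the ring is fully conjugated: every atom, including the new sp² carbon, supplies a p orbital.
Cation: 5 × 2 + 0 = 10 π electrons → 4(2)+2, aromatic.
Anion: 5 × 2 + 2 = 12 π electrons → 4(3), antiaromatic.

The cation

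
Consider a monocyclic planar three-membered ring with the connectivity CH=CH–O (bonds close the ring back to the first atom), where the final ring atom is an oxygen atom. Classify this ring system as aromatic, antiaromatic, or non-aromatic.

Antiaromatic

The p orbitals form a continuous loop: every atom in a ring double bond is sp² and brings one electron to the p orbital; the oxygen donates one lone pair from its p orbital. The ring is fully conjugated.
Adding the contributions, 1 × 2 = 2 from the double-bond unit + 2 from the O atom = 4.
4 = 4(1); a planar, fully conjugated 4n system is antiaromatic.
(The species described is oxirene.)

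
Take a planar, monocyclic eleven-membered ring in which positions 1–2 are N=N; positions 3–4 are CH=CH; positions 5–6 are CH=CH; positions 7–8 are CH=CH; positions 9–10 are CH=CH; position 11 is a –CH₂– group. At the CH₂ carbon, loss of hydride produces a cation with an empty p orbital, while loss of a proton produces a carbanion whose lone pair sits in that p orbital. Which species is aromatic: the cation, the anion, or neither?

The cation

Both ions have a continuous loop of p orbitals — each ring atom is sp².
Cation: 5 × 2 + 0 = 10 π electrons → 4(2)+2, aromatic.
Anion: 5 × 2 + 2 = 12 π electrons → 4(3), antiaromatic.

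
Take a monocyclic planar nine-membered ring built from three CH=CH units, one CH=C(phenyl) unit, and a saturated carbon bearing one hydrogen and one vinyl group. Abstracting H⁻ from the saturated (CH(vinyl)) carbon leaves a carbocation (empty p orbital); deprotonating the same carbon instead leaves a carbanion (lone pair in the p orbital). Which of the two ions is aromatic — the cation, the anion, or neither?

The anion

Once that carbon is sp², every ring atom has a p orbital and both ions are fully conjugated.
Cation: 4 × 2 + 0 = 8 π electrons → 4(2), antiaromatic.
Anion: 4 × 2 + 2 = 10 π electrons → 4(2)+2, aromatic.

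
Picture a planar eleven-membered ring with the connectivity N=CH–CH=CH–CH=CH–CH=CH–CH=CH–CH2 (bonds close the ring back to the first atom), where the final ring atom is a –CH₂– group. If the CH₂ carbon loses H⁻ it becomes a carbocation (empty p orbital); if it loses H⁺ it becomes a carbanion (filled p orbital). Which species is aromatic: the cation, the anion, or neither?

The cation

Once that carbon is sp², every ring atom has a p orbital and both ions are fully conjugated.
Cation: 5 × 2 + 0 = 10 π electrons → 4(2)+2, aromatic.
Anion: 5 × 2 + 2 = 12 π electrons → 4(3), antiaromatic.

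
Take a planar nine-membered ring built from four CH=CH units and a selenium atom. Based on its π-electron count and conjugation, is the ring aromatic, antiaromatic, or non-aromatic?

Every ring atom contributes a p orbital perpendicular to the ring (each doubly-bonded ring atom is sp² with one p-orbital electron; the selenium donates one lone pair from its p orbital), so the π system is cyclic and fully conjugated.
Counting π electrons: 4 × 2 = 8 from the double-bond units + 2 from the Se atom = 10.
10 = 4(2) + 2, which satisfies Hückel's 4n+2 rule.

Aromatic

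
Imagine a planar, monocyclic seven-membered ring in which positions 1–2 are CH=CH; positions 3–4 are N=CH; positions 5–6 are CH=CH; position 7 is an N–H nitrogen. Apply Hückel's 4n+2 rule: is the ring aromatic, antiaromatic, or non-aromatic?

Check conjugation: every atom in a ring double bond is sp² and brings one electron to the p orbital; each sp² =N– keeps its lone pair in-plane and puts one electron into the π system; the pyrrole-type nitrogen donates its lone pair from the p orbital — every position has a p orbital, so the cyclic π system is continuous.
Counting π electrons: 3 × 2 = 6 from the double-bond units + 2 from the NH atom = 8.
8 is a 4n count (n = 2), so the planar conjugated ring is antiaromatic.

Antiaromatic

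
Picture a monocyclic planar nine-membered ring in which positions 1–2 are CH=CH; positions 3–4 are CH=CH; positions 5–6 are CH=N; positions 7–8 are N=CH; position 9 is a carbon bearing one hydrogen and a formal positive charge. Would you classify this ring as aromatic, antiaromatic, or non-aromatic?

Antiaromatic

The p orbitals form a continuous loop: every atom in a ring double bond is sp² and brings one electron to the p orbital; the doubly-bonded nitrogens are pyridine-type — their lone pairs lie in the ring plane, leaving one electron in the p orbital; the carbocation has an empty p orbital. The ring is fully conjugated.
Tallying contributions gives 4 × 2 = 8 from the double-bond units + 0 from the CH(+) atom = 8.
8 is a 4n count (n = 2), so the planar conjugated ring is antiaromatic.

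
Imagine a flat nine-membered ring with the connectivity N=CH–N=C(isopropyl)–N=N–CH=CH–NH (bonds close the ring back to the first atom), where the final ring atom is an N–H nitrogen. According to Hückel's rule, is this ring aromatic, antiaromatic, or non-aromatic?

Check conjugation: the double-bond atoms are sp², each contributing one p electron; each =N– nitrogen is pyridine-type (lone pair in the sp² plane, one electron in the p orbital); the pyrrole-type nitrogen donates its lone pair from the p orbital — every position has a p orbital, so the cyclic π system is continuous.
Tallying contributions gives 4 × 2 = 8 from the double-bond units + 2 from the NH atom = 10.
Since 10 = 4·2 + 2, the ring meets the 4n+2 criterion.

Aromatic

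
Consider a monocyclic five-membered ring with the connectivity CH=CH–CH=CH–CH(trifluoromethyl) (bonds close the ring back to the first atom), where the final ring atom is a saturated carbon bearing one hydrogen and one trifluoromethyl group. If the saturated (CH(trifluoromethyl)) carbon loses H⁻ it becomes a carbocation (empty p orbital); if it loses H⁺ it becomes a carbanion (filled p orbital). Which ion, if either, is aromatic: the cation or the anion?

In both ions every ring atom is sp² and contributes a p orbital, so both rings are fully conjugated.
Cation: 2 × 2 + 0 = 4 π electrons → 4(1), antiaromatic.
Anion: 2 × 2 + 2 = 6 π electrons → 4(1)+2, aromatic.

The anion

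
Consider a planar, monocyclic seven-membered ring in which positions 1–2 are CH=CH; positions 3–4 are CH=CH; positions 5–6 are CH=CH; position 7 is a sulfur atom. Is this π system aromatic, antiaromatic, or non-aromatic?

Antiaromatic

The p orbitals form a continuous loop: each doubly-bonded ring atom is sp² with one p-orbital electron; the sulfur donates one lone pair from its p orbital. The ring is fully conjugated.
Counting π electrons: 3 × 2 = 6 from the double-bond units + 2 from the S atom = 8.
With 8 = 4·2 π electrons, Hückel's rule classifies the planar ring as antiaromatic.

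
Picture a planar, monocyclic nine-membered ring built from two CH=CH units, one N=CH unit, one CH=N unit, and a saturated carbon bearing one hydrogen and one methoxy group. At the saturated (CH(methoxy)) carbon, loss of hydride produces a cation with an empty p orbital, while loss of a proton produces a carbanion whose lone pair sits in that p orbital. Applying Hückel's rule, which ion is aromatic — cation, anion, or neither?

The anion

In both ions every ring atom is sp² and contributes a p orbital, so both rings are fully conjugated.
Cation: 4 × 2 + 0 = 8 π electrons → 4(2), antiaromatic.
Anion: 4 × 2 + 2 = 10 π electrons → 4(2)+2, aromatic.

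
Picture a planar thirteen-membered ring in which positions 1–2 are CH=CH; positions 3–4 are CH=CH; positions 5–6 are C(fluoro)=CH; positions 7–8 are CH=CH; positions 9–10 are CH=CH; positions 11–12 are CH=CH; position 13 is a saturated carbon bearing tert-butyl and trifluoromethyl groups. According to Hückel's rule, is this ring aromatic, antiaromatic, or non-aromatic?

Non-aromatic

The C(tert-butyl)(trifluoromethyl) carbon is saturated: that saturated carbon is sp³ and has no p orbital in the ring π system. Conjugation is not continuous around the ring.
Broken conjugation rules out both aromaticity and antiaromaticity.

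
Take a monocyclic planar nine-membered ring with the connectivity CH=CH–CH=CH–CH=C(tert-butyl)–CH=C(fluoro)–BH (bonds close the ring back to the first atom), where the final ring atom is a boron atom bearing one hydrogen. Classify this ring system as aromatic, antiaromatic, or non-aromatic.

Every ring atom contributes a p orbital perpendicular to the ring (each doubly-bonded ring atom is sp² with one p-orbital electron; the boron has an empty p orbital), so the π system is cyclic and fully conjugated.
Counting π electrons: 4 × 2 = 8 from the double-bond units + 0 from the BH atom = 8.
With 8 = 4·2 π electrons, Hückel's rule classifies the planar ring as antiaromatic.

Antiaromatic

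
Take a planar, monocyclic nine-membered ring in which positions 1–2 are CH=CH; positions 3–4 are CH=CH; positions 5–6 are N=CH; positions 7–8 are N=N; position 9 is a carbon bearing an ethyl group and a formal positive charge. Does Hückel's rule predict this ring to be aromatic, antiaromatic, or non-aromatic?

Antiaromatic

All ring atoms are sp² and supply a p orbital to the ring (every atom in a ring double bond is sp² and brings one electron to the p orbital; each sp² =N– keeps its lone pair in-plane and puts one electron into the π system; the carbocation has an empty p orbital); the conjugation is uninterrupted.
π-electron count: 4 × 2 = 8 from the double-bond units + 0 from the C(ethyl)(+) atom = 8.
8 is a 4n count (n = 2), so the planar conjugated ring is antiaromatic.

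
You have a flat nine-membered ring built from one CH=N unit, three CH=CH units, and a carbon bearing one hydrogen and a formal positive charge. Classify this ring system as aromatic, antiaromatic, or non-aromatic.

Antiaromatic

Check conjugation: each doubly-bonded ring atom is sp² with one p-orbital electron; each =N– nitrogen is pyridine-type (lone pair in the sp² plane, one electron in the p orbital); the carbocation has an empty p orbital — every position has a p orbital, so the cyclic π system is continuous.
Adding the contributions, 4 × 2 = 8 from the double-bond units + 0 from the CH(+) atom = 8.
8 is a 4n count (n = 2), so the planar conjugated ring is antiaromatic.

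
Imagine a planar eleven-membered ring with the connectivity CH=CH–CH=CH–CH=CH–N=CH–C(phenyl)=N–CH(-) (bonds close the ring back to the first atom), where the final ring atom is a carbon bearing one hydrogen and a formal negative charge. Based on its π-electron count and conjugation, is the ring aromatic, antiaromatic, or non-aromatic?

Antiaromatic

The p orbitals form a continuous loop: the double-bond atoms are sp², each contributing one p electron; each =N– nitrogen is pyridine-type (lone pair in the sp² plane, one electron in the p orbital); the carbanion's lone pair occupies the p orbital. The ring is fully conjugated.
Tallying contributions gives 5 × 2 = 10 from the double-bond units + 2 from the CH(-) atom = 12.
A 4n π count (12, n = 3) in a planar conjugated ring means antiaromatic.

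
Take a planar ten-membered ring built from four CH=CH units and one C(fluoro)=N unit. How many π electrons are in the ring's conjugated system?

Check conjugation: each doubly-bonded ring atom is sp² with one p-orbital electron; each =N– nitrogen is pyridine-type (lone pair in the sp² plane, one electron in the p orbital) — every position has a p orbital, so the cyclic π system is continuous.
Adding the contributions, 5 × 2 = 10 from the 5 double-bond units.

10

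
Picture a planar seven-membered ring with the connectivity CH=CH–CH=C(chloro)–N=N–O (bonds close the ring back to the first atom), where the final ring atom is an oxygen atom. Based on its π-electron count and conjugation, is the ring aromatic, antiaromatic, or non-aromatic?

All ring atoms are sp² and supply a p orbital to the ring (the double-bond atoms are sp², each contributing one p electron; each =N– nitrogen is pyridine-type (lone pair in the sp² plane, one electron in the p orbital); the oxygen donates one lone pair from its p orbital); the conjugation is uninterrupted.
Tallying contributions gives 3 × 2 = 6 from the double-bond units + 2 from the O atom = 8.
A 4n π count (8, n = 2) in a planar conjugated ring means antiaromatic.

Antiaromatic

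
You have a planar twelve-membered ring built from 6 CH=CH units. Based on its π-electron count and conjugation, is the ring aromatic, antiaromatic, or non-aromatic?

Antiaromatic

Check conjugation: each doubly-bonded ring atom is sp² with one p-orbital electron — every position has a p orbital, so the cyclic π system is continuous.
π-electron count: 6 × 2 = 12 from the 6 double-bond units.
12 = 4(3); a planar, fully conjugated 4n system is antiaromatic.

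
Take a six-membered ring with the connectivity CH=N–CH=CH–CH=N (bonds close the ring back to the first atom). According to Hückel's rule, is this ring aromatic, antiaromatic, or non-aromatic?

Aromatic

The p orbitals form a continuous loop: every atom in a ring double bond is sp² and brings one electron to the p orbital; each sp² =N– keeps its lone pair in-plane and puts one electron into the π system. The ring is fully conjugated.
Adding the contributions, 3 × 2 = 6 from the 3 double-bond units.
With 6 π electrons (n = 1), the Hückel 4n+2 condition holds.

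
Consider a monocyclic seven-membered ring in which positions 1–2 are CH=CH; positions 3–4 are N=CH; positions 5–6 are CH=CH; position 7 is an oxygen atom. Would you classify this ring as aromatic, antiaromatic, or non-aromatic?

The p orbitals form a continuous loop: each doubly-bonded ring atom is sp² with one p-orbital electron; each =N– nitrogen is pyridine-type (lone pair in the sp² plane, one electron in the p orbital); the oxygen donates one lone pair from its p orbital. The ring is fully conjugated.
Tallying contributions gives 3 × 2 = 6 from the double-bond units + 2 from the O atom = 8.
With 8 = 4·2 π electrons, Hückel's rule classifies the planar ring as antiaromatic.

Antiaromatic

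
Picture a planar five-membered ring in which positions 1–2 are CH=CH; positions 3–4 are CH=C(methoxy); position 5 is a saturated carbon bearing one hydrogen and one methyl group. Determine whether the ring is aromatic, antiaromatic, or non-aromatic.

The CH(methyl) position has four σ bonds — that saturated carbon is sp³ and has no p orbital in the ring π system — so the cyclic conjugation is interrupted.
Without a continuous loop of overlapping p orbitals the Hückel electron count never comes into play.

Non-aromatic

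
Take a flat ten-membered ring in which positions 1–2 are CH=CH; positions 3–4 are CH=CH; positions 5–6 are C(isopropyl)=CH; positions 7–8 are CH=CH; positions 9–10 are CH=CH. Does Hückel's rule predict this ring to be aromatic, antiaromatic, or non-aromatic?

Aromatic

The p orbitals form a continuous loop: each doubly-bonded ring atom is sp² with one p-orbital electron. The ring is fully conjugated.
Tallying contributions gives 5 × 2 = 10 from the 5 double-bond units.
Since 10 = 4·2 + 2, the ring meets the 4n+2 criterion.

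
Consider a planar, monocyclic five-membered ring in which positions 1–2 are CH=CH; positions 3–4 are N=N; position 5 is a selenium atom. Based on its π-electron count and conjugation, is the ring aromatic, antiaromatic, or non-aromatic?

Check conjugation: every atom in a ring double bond is sp² and brings one electron to the p orbital; the doubly-bonded nitrogens are pyridine-type — their lone pairs lie in the ring plane, leaving one electron in the p orbital; the selenium donates one lone pair from its p orbital — every position has a p orbital, so the cyclic π system is continuous.
Counting π electrons: 2 × 2 = 4 from the double-bond units + 2 from the Se atom = 6.
With 6 π electrons (n = 1), the Hückel 4n+2 condition holds.

Aromatic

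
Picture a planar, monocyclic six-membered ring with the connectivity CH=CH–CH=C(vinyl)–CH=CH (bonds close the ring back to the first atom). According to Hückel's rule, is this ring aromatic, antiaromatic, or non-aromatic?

The p orbitals form a continuous loop: every atom in a ring double bond is sp² and brings one electron to the p orbital. The ring is fully conjugated.
Adding the contributions, 3 × 2 = 6 from the 3 double-bond units.
That gives a 4n+2 count (6, n = 1).

Aromatic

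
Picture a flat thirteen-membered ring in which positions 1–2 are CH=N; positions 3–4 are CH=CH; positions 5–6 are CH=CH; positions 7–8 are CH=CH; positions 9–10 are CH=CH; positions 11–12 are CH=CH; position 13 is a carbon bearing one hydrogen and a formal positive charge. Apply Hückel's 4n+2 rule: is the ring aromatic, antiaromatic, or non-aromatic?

Every ring atom contributes a p orbital perpendicular to the ring (the double-bond atoms are sp², each contributing one p electron; each sp² =N– keeps its lone pair in-plane and puts one electron into the π system; the carbocation has an empty p orbital), so the π system is cyclic and fully conjugated.
Tallying contributions gives 6 × 2 = 12 from the double-bond units + 0 from the CH(+) atom = 12.
12 is a 4n count (n = 3), so the planar conjugated ring is antiaromatic.

Antiaromatic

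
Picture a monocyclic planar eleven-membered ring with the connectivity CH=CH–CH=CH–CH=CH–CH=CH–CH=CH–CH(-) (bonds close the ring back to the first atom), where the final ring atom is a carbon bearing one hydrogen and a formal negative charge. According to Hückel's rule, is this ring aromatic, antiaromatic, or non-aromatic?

Every ring atom contributes a p orbital perpendicular to the ring (every atom in a ring double bond is sp² and brings one electron to the p orbital; the carbanion's lone pair occupies the p orbital), so the π system is cyclic and fully conjugated.
π-electron count: 5 × 2 = 10 from the double-bond units + 2 from the CH(-) atom = 12.
12 = 4(3); a planar, fully conjugated 4n system is antiaromatic.

Antiaromatic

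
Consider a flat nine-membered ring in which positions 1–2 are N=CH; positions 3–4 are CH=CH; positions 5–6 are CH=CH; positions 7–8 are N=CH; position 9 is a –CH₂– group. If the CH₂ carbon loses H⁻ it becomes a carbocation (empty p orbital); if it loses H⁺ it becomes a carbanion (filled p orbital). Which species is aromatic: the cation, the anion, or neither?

The anion

Both ions have a continuous loop of p orbitals — each ring atom is sp².
Cation: 4 × 2 + 0 = 8 π electrons → 4(2), antiaromatic.
Anion: 4 × 2 + 2 = 10 π electrons → 4(2)+2, aromatic.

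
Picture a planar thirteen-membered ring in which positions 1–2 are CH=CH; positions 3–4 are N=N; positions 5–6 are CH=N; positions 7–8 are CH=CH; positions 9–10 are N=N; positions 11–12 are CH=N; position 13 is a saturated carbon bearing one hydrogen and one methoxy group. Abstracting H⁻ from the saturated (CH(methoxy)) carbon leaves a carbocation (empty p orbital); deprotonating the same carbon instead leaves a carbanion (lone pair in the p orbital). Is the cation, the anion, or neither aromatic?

Both ions have a continuous loop of p orbitals — each ring atom is sp².
Cation: 6 × 2 + 0 = 12 π electrons → 4(3), antiaromatic.
Anion: 6 × 2 + 2 = 14 π electrons → 4(3)+2, aromatic.

The anion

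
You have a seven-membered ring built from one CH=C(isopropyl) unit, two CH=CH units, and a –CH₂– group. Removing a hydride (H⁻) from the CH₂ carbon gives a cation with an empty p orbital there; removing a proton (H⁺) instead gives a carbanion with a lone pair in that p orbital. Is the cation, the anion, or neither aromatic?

In either ion the ring is fully conjugated: every atom, including the new sp² carbon, supplies a p orbital.
Cation: 3 × 2 + 0 = 6 π electrons → 4(1)+2, aromatic.
Anion: 3 × 2 + 2 = 8 π electrons → 4(2), antiaromatic.

The cation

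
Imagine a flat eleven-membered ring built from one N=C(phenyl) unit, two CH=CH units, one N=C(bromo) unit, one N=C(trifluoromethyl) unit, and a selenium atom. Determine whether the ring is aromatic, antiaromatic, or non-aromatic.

Antiaromatic

Every ring atom contributes a p orbital perpendicular to the ring (each doubly-bonded ring atom is sp² with one p-orbital electron; each =N– nitrogen is pyridine-type (lone pair in the sp² plane, one electron in the p orbital); the selenium donates one lone pair from its p orbital), so the π system is cyclic and fully conjugated.
Tallying contributions gives 5 × 2 = 10 from the double-bond units + 2 from the Se atom = 12.
With 12 = 4·3 π electrons, Hückel's rule classifies the planar ring as antiaromatic.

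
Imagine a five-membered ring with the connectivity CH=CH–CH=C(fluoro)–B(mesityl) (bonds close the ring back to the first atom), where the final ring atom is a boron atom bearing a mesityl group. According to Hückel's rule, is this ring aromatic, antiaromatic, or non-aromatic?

Antiaromatic

The p orbitals form a continuous loop: every atom in a ring double bond is sp² and brings one electron to the p orbital; the boron has an empty p orbital. The ring is fully conjugated.
Counting π electrons: 2 × 2 = 4 from the double-bond units + 0 from the B(mesityl) atom = 4.
4 is a 4n count (n = 1), so the planar conjugated ring is antiaromatic.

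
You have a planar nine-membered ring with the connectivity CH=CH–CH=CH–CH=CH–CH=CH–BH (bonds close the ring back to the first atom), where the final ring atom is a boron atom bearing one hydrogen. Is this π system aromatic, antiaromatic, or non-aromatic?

Every ring atom contributes a p orbital perpendicular to the ring (the double-bond atoms are sp², each contributing one p electron; the boron has an empty p orbital), so the π system is cyclic and fully conjugated.
Counting π electrons: 4 × 2 = 8 from the double-bond units + 0 from the BH atom = 8.
With 8 = 4·2 π electrons, Hückel's rule classifies the planar ring as antiaromatic.

Antiaromatic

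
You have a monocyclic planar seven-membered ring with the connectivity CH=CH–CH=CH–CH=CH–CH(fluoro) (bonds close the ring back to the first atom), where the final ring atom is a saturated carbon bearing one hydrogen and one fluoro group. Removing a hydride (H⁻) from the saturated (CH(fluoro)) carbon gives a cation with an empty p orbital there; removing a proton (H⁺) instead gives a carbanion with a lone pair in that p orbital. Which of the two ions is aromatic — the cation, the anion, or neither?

Both ions have a continuous loop of p orbitals — each ring atom is sp².
Cation: 3 × 2 + 0 = 6 π electrons → 4(1)+2, aromatic.
Anion: 3 × 2 + 2 = 8 π electrons → 4(2), antiaromatic.

The cation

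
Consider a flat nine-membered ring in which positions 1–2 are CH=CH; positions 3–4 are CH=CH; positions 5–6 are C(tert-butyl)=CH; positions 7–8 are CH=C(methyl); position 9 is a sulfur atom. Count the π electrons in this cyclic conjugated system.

All ring atoms are sp² and supply a p orbital to the ring (the double-bond atoms are sp², each contributing one p electron; the sulfur donates one lone pair from its p orbital); the conjugation is uninterrupted.
π-electron count: 4 × 2 = 8 from the double-bond units + 2 from the S atom = 10.

10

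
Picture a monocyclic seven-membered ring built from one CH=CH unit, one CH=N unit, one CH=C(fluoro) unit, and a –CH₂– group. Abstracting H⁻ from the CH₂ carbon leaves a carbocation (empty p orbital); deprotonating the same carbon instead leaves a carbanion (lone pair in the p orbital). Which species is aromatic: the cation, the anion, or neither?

The cation

In either ion the ring is fully conjugated: every atom, including the new sp² carbon, supplies a p orbital.
Cation: 3 × 2 + 0 = 6 π electrons → 4(1)+2, aromatic.
Anion: 3 × 2 + 2 = 8 π electrons → 4(2), antiaromatic.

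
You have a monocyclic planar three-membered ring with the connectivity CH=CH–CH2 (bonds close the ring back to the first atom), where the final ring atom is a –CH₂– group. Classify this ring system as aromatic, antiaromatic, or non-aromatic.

The CH2 position has four σ bonds — the tetrahedral CH₂ carbon is sp³ and has no p orbital in the ring π system — so the cyclic conjugation is interrupted.
Without a continuous loop of overlapping p orbitals the Hückel electron count never comes into play.

Non-aromatic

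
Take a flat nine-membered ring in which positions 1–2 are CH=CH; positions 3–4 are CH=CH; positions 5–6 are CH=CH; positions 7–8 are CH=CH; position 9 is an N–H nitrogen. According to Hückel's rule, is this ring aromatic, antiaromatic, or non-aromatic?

Aromatic

The p orbitals form a continuous loop: every atom in a ring double bond is sp² and brings one electron to the p orbital; the pyrrole-type nitrogen donates its lone pair from the p orbital. The ring is fully conjugated.
Tallying contributions gives 4 × 2 = 8 from the double-bond units + 2 from the NH atom = 10.
With 10 π electrons (n = 2), the Hückel 4n+2 condition holds.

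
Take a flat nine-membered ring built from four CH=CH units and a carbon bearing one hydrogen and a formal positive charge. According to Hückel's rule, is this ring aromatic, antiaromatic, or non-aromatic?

Antiaromatic

Check conjugation: every atom in a ring double bond is sp² and brings one electron to the p orbital; the carbocation has an empty p orbital — every position has a p orbital, so the cyclic π system is continuous.
Tallying contributions gives 4 × 2 = 8 from the double-bond units + 0 from the CH(+) atom = 8.
8 = 4(2); a planar, fully conjugated 4n system is antiaromatic.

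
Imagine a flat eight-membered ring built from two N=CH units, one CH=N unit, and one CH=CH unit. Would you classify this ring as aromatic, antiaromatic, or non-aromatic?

Antiaromatic

Check conjugation: each doubly-bonded ring atom is sp² with one p-orbital electron; each =N– nitrogen is pyridine-type (lone pair in the sp² plane, one electron in the p orbital) — every position has a p orbital, so the cyclic π system is continuous.
Tallying contributions gives 4 × 2 = 8 from the 4 double-bond units.
8 = 4(2); a planar, fully conjugated 4n system is antiaromatic.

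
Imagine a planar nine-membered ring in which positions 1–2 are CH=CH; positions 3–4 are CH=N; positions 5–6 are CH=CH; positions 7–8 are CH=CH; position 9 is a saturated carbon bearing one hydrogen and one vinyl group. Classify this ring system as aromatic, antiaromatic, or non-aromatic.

Non-aromatic

Because that saturated carbon is sp³ and has no p orbital in the ring π system at the CH(vinyl) position, the π system cannot extend all the way around the ring.
A ring that is not fully conjugated cannot be aromatic or antiaromatic regardless of its π-electron count.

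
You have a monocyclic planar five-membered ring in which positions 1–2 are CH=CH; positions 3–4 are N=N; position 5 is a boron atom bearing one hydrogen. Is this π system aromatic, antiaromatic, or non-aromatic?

Antiaromatic

All ring atoms are sp² and supply a p orbital to the ring (each doubly-bonded ring atom is sp² with one p-orbital electron; the doubly-bonded nitrogens are pyridine-type — their lone pairs lie in the ring plane, leaving one electron in the p orbital; the boron has an empty p orbital); the conjugation is uninterrupted.
Tallying contributions gives 2 × 2 = 4 from the double-bond units + 0 from the BH atom = 4.
With 4 = 4·1 π electrons, Hückel's rule classifies the planar ring as antiaromatic.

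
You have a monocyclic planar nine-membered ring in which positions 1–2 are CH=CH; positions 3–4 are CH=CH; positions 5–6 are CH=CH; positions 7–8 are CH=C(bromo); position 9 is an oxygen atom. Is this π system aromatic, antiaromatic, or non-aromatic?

Aromatic

All ring atoms are sp² and supply a p orbital to the ring (every atom in a ring double bond is sp² and brings one electron to the p orbital; the oxygen donates one lone pair from its p orbital); the conjugation is uninterrupted.
π-electron count: 4 × 2 = 8 from the double-bond units + 2 from the O atom = 10.
Since 10 = 4·2 + 2, the ring meets the 4n+2 criterion.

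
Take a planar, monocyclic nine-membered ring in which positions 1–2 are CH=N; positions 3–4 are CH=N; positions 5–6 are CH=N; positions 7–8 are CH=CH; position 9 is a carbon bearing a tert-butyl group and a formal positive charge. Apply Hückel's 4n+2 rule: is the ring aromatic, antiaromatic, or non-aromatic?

Antiaromatic

Every ring atom contributes a p orbital perpendicular to the ring (every atom in a ring double bond is sp² and brings one electron to the p orbital; the doubly-bonded nitrogens are pyridine-type — their lone pairs lie in the ring plane, leaving one electron in the p orbital; the carbocation has an empty p orbital), so the π system is cyclic and fully conjugated.
Tallying contributions gives 4 × 2 = 8 from the double-bond units + 0 from the C(tert-butyl)(+) atom = 8.
With 8 = 4·2 π electrons, Hückel's rule classifies the planar ring as antiaromatic.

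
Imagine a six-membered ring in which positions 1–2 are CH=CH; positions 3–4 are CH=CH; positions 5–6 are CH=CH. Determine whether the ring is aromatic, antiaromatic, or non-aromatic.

Aromatic

All ring atoms are sp² and supply a p orbital to the ring (the double-bond atoms are sp², each contributing one p electron); the conjugation is uninterrupted.
Tallying contributions gives 3 × 2 = 6 from the 3 double-bond units.
Since 6 = 4·1 + 2, the ring meets the 4n+2 criterion.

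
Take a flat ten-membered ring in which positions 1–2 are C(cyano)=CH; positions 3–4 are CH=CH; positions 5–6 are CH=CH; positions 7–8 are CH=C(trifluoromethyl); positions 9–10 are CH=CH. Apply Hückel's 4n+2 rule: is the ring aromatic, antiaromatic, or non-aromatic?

Aromatic

Check conjugation: each doubly-bonded ring atom is sp² with one p-orbital electron — every position has a p orbital, so the cyclic π system is continuous.
π-electron count: 5 × 2 = 10 from the 5 double-bond units.
Since 10 = 4·2 + 2, the ring meets the 4n+2 criterion.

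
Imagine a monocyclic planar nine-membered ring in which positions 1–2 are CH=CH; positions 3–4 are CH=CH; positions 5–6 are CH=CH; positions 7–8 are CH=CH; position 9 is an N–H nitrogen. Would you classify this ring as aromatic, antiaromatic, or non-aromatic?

Aromatic

The p orbitals form a continuous loop: the double-bond atoms are sp², each contributing one p electron; the pyrrole-type nitrogen donates its lone pair from the p orbital. The ring is fully conjugated.
Counting π electrons: 4 × 2 = 8 from the double-bond units + 2 from the NH atom = 10.
Since 10 = 4·2 + 2, the ring meets the 4n+2 criterion.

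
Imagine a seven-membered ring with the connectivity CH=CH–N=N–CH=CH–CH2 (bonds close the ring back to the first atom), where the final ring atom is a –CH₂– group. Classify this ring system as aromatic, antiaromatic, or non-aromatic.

Non-aromatic

The CH2 carbon is saturated: the tetrahedral CH₂ carbon is sp³ and has no p orbital in the ring π system. Conjugation is not continuous around the ring.
Hückel's rule only applies to fully conjugated rings, so this one is simply non-aromatic.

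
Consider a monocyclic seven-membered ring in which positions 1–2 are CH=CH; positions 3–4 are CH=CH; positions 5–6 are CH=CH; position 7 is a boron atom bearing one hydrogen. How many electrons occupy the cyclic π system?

Check conjugation: the double-bond atoms are sp², each contributing one p electron; the boron has an empty p orbital — every position has a p orbital, so the cyclic π system is continuous.
Tallying contributions gives 3 × 2 = 6 from the double-bond units + 0 from the BH atom = 6.

6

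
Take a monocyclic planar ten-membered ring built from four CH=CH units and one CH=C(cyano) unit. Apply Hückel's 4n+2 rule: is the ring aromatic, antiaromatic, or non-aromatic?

Aromatic

All ring atoms are sp² and supply a p orbital to the ring (the double-bond atoms are sp², each contributing one p electron); the conjugation is uninterrupted.
π-electron count: 5 × 2 = 10 from the 5 double-bond units.
That gives a 4n+2 count (10, n = 2).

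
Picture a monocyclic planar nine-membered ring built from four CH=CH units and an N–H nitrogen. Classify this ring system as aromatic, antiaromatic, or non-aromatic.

Aromatic

Check conjugation: each doubly-bonded ring atom is sp² with one p-orbital electron; the pyrrole-type nitrogen donates its lone pair from the p orbital — every position has a p orbital, so the cyclic π system is continuous.
π-electron count: 4 × 2 = 8 from the double-bond units + 2 from the NH atom = 10.
Since 10 = 4·2 + 2, the ring meets the 4n+2 criterion.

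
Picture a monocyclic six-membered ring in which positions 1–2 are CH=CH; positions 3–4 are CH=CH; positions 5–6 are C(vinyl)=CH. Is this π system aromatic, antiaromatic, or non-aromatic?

Aromatic

Every ring atom contributes a p orbital perpendicular to the ring (each doubly-bonded ring atom is sp² with one p-orbital electron), so the π system is cyclic and fully conjugated.
Tallying contributions gives 3 × 2 = 6 from the 3 double-bond units.
That gives a 4n+2 count (6, n = 1).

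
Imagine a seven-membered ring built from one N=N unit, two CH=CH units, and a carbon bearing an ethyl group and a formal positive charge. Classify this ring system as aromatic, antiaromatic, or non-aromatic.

Every ring atom contributes a p orbital perpendicular to the ring (the double-bond atoms are sp², each contributing one p electron; each sp² =N– keeps its lone pair in-plane and puts one electron into the π system; the carbocation has an empty p orbital), so the π system is cyclic and fully conjugated.
π-electron count: 3 × 2 = 6 from the double-bond units + 0 from the C(ethyl)(+) atom = 6.
Since 6 = 4·1 + 2, the ring meets the 4n+2 criterion.

Aromatic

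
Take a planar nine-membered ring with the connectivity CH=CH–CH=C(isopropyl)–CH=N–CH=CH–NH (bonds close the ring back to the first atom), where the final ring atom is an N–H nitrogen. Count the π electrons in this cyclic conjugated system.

Check conjugation: every atom in a ring double bond is sp² and brings one electron to the p orbital; each sp² =N– keeps its lone pair in-plane and puts one electron into the π system; the pyrrole-type nitrogen donates its lone pair from the p orbital — every position has a p orbital, so the cyclic π system is continuous.
Tallying contributions gives 4 × 2 = 8 from the double-bond units + 2 from the NH atom = 10.

10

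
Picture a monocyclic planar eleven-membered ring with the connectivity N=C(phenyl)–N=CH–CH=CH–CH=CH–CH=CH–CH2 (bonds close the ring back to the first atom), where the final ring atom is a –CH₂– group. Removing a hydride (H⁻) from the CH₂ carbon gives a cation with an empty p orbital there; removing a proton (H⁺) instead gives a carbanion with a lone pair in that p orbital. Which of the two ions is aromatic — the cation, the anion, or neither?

The cation

In both ions every ring atom is sp² and contributes a p orbital, so both rings are fully conjugated.
Cation: 5 × 2 + 0 = 10 π electrons → 4(2)+2, aromatic.
Anion: 5 × 2 + 2 = 12 π electrons → 4(3), antiaromatic.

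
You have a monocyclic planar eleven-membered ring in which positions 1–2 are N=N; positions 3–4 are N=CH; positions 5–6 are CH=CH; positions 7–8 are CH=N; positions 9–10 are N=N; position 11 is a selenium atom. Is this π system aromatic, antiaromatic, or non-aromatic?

Antiaromatic

Check conjugation: every atom in a ring double bond is sp² and brings one electron to the p orbital; each =N– nitrogen is pyridine-type (lone pair in the sp² plane, one electron in the p orbital); the selenium donates one lone pair from its p orbital — every position has a p orbital, so the cyclic π system is continuous.
Adding the contributions, 5 × 2 = 10 from the double-bond units + 2 from the Se atom = 12.
12 is a 4n count (n = 3), so the planar conjugated ring is antiaromatic.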